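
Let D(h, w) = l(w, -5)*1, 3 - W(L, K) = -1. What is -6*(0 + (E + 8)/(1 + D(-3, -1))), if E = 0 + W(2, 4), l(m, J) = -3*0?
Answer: -72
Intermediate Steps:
l(m, J) = 0
W(L, K) = 4 (W(L, K) = 3 - 1*(-1) = 3 + 1 = 4)
E = 4 (E = 0 + 4 = 4)
D(h, w) = 0 (D(h, w) = 0*1 = 0)
-6*(0 + (E + 8)/(1 + D(-3, -1))) = -6*(0 + (4 + 8)/(1 + 0)) = -6*(0 + 12/1) = -6*(0 + 12*1) = -6*(0 + 12) = -6*12 = -72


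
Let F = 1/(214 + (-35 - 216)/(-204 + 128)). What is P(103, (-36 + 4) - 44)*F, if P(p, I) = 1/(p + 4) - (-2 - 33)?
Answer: 284696/1767105 ≈ 0.16111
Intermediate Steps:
P(p, I) = 35 + 1/(4 + p) (P(p, I) = 1/(4 + p) - 1*(-35) = 1/(4 + p) + 35 = 35 + 1/(4 + p))
F = 76/16515 (F = 1/(214 - 251/(-76)) = 1/(214 - 251*(-1/76)) = 1/(214 + 251/76) = 1/(16515/76) = 76/16515 ≈ 0.0046019)
P(103, (-36 + 4) - 44)*F = ((141 + 35*103)/(4 + 103))*(76/16515) = ((141 + 3605)/107)*(76/16515) = ((1/107)*3746)*(76/16515) = (3746/107)*(76/16515) = 284696/1767105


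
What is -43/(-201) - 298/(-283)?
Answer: 72067/56883 ≈ 1.2669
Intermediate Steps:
-43/(-201) - 298/(-283) = -43*(-1/201) - 298*(-1/283) = 43/201 + 298/283 = 72067/56883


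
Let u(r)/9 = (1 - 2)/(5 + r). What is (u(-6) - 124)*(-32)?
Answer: 3680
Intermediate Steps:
u(r) = -9/(5 + r) (u(r) = 9*((1 - 2)/(5 + r)) = 9*(-1/(5 + r)) = -9/(5 + r))
(u(-6) - 124)*(-32) = (-9/(5 - 6) - 124)*(-32) = (-9/(-1) - 124)*(-32) = (-9*(-1) - 124)*(-32) = (9 - 124)*(-32) = -115*(-32) = 3680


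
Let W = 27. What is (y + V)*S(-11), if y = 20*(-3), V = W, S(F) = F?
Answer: 363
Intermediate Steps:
V = 27
y = -60
(y + V)*S(-11) = (-60 + 27)*(-11) = -33*(-11) = 363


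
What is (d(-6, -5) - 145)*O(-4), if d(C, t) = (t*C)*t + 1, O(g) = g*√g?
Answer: 2352*I ≈ 2352.0*I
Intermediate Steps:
O(g) = g^(3/2)
d(C, t) = 1 + C*t² (d(C, t) = (C*t)*t + 1 = C*t² + 1 = 1 + C*t²)
(d(-6, -5) - 145)*O(-4) = ((1 - 6*(-5)²) - 145)*(-4)^(3/2) = ((1 - 6*25) - 145)*(-8*I) = ((1 - 150) - 145)*(-8*I) = (-149 - 145)*(-8*I) = -(-2352)*I = 2352*I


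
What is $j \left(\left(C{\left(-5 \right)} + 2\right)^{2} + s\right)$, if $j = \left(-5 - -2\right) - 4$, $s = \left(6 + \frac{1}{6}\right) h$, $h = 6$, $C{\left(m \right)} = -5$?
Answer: $-322$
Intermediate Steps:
$s = 37$ ($s = \left(6 + \frac{1}{6}\right) 6 = \frac{37}{6} \cdot 6 = 37$)
$j = -7$ ($j = \left(-5 + 2\right) - 4 = -3 - 4 = -7$)
$j \left(\left(C{\left(-5 \right)} + 2\right)^{2} + s\right) = - 7 \left(\left(-5 + 2\right)^{2} + 37\right) = - 7 \left(\left(-3\right)^{2} + 37\right) = - 7 \left(9 + 37\right) = \left(-7\right) 46 = -322$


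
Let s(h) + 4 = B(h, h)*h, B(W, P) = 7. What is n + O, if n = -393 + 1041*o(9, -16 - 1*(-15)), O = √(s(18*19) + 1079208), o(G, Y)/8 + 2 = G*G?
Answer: 657519 + √1081598 ≈ 6.5856e+5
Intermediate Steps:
o(G, Y) = -16 + 8*G² (o(G, Y) = -16 + 8*(G*G) = -16 + 8*G²)
s(h) = -4 + 7*h
O = √1081598 (O = √((-4 + 7*(18*19)) + 1079208) = √((-4 + 7*342) + 1079208) = √((-4 + 2394) + 1079208) = √(2390 + 1079208) = √1081598 ≈ 1040.0)
n = 657519 (n = -393 + 1041*(-16 + 8*9²) = -393 + 1041*(-16 + 8*81) = -393 + 1041*(-16 + 648) = -393 + 1041*632 = -393 + 657912 = 657519)
n + O = 657519 + √1081598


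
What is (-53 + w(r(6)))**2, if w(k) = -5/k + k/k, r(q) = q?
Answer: 100489/36 ≈ 2791.4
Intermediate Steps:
w(k) = 1 - 5/k (w(k) = -5/k + 1 = 1 - 5/k)
(-53 + w(r(6)))**2 = (-53 + (-5 + 6)/6)**2 = (-53 + (1/6)*1)**2 = (-53 + 1/6)**2 = (-317/6)**2 = 100489/36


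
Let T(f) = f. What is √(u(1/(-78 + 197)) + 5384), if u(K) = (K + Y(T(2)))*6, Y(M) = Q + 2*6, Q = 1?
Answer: 16*√302141/119 ≈ 73.906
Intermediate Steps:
Y(M) = 13 (Y(M) = 1 + 2*6 = 1 + 12 = 13)
u(K) = 78 + 6*K (u(K) = (K + 13)*6 = (13 + K)*6 = 78 + 6*K)
√(u(1/(-78 + 197)) + 5384) = √((78 + 6/(-78 + 197)) + 5384) = √((78 + 6/119) + 5384) = √(9288/119 + 5384) = √(649984/119) = 16*√302141/119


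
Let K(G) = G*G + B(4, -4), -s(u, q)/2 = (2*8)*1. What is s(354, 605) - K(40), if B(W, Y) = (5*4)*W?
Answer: -1712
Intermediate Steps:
B(W, Y) = 20*W
s(u, q) = -32 (s(u, q) = -2*2*8 = -32)
K(G) = 80 + G² (K(G) = G*G + 20*4 = G² + 80 = 80 + G²)
s(354, 605) - K(40) = -32 - (80 + 40²) = -32 - (80 + 1600) = -32 - 1*1680 = -32 - 1680 = -1712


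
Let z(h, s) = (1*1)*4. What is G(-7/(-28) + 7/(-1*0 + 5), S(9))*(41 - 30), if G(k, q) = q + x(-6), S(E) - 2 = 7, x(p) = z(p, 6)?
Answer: 143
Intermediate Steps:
z(h, s) = 4 (z(h, s) = 1*4 = 4)
x(p) = 4
S(E) = 9 (S(E) = 2 + 7 = 9)
G(k, q) = 4 + q (G(k, q) = q + 4 = 4 + q)
G(-7/(-28) + 7/(-1*0 + 5), S(9))*(41 - 30) = (4 + 9)*(41 - 30) = 13*11 = 143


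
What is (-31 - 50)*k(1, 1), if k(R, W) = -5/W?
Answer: 405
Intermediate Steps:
(-31 - 50)*k(1, 1) = (-31 - 50)*(-5/1) = -(-405) = -81*(-5) = 405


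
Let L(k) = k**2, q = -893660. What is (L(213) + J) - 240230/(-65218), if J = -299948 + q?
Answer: -37442805436/32609 ≈ -1.1482e+6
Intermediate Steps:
J = -1193608 (J = -299948 - 893660 = -1193608)
(L(213) + J) - 240230/(-65218) = (213**2 - 1193608) - 240230/(-65218) = (45369 - 1193608) - 240230*(-1/65218) = -1148239 + 120115/32609 = -37442805436/32609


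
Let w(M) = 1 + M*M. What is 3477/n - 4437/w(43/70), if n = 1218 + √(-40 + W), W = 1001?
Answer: -1595965731/495853 ≈ -3218.6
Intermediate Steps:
w(M) = 1 + M²
n = 1249 (n = 1218 + √(-40 + 1001) = 1218 + √961 = 1218 + 31 = 1249)
3477/n - 4437/w(43/70) = 3477/1249 - 4437/(1 + (43/70)²) = 3477/1249 - 4437/(1 + 1849/4900) = 3477/1249 - 4437/6749/4900 = 3477/1249 - 4437*4900/6749 = 3477/1249 - 1278900/397 = -1595965731/495853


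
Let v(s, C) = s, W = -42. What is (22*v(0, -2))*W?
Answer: 0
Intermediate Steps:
(22*v(0, -2))*W = (22*0)*(-42) = 0*(-42) = 0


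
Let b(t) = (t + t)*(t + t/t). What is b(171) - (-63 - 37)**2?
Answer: 48824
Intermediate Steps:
b(t) = 2*t*(1 + t) (b(t) = (2*t)*(t + 1) = (2*t)*(1 + t) = 2*t*(1 + t))
b(171) - (-63 - 37)**2 = 2*171*(1 + 171) - (-63 - 37)**2 = 2*171*172 - 1*(-100)**2 = 58824 - 1*10000 = 58824 - 10000 = 48824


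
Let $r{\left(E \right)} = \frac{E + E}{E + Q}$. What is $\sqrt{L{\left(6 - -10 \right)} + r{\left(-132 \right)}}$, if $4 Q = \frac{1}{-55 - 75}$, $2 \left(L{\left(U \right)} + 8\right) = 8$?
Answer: $\frac{2 i \sqrt{2355827761}}{68641} \approx 1.4142 i$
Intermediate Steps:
$L{\left(U \right)} = -4$ ($L{\left(U \right)} = -8 + \frac{1}{2} \cdot 8 = -8 + 4 = -4$)
$Q = - \frac{1}{520}$ ($Q = \frac{1}{4 \left(-55 - 75\right)} = \frac{1}{4 \left(-130\right)} = \frac{1}{4} \left(- \frac{1}{130}\right) = - \frac{1}{520} \approx -0.0019231$)
$r{\left(E \right)} = \frac{2 E}{- \frac{1}{520} + E}$ ($r{\left(E \right)} = \frac{E + E}{E - \frac{1}{520}} = \frac{2 E}{- \frac{1}{520} + E}$)
$\sqrt{L{\left(6 - -10 \right)} + r{\left(-132 \right)}} = \sqrt{-4 + 1040 \left(-132\right) \frac{1}{-1 + 520 \left(-132\right)}} = \sqrt{-4 + 1040 \left(-132\right) \frac{1}{-1 - 68640}} = \sqrt{-4 + 1040 \left(-132\right) \frac{1}{-68641}} = \sqrt{-4 + 1040 \left(-132\right) \left(- \frac{1}{68641}\right)} = \sqrt{-4 + \frac{137280}{68641}} = \sqrt{- \frac{137284}{68641}} = \frac{2 i \sqrt{2355827761}}{68641}$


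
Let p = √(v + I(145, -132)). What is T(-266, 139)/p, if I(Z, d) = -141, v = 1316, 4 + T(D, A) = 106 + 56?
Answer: 158*√47/235 ≈ 4.6093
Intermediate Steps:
T(D, A) = 158 (T(D, A) = -4 + (106 + 56) = -4 + 162 = 158)
p = 5*√47 (p = √(1316 - 141) = √1175 = 5*√47 ≈ 34.278)
T(-266, 139)/p = 158/((5*√47)) = 158*(√47/235) = 158*√47/235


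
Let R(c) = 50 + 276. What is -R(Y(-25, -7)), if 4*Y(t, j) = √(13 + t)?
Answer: -326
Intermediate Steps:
Y(t, j) = √(13 + t)/4
R(c) = 326
-R(Y(-25, -7)) = -1*326 = -326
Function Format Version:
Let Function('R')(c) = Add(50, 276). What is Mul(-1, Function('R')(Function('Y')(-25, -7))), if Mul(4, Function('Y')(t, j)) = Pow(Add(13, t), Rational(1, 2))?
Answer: -326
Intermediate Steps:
Function('Y')(t, j) = Mul(Rational(1, 4), Pow(Add(13, t), Rational(1, 2)))
Function('R')(c) = 326
Mul(-1, Function('R')(Function('Y')(-25, -7))) = Mul(-1, 326) = -326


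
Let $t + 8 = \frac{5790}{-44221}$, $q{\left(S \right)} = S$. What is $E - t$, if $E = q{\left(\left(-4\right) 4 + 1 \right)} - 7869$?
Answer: $- \frac{348278806}{44221} \approx -7875.9$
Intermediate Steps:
$t = - \frac{359558}{44221}$ ($t = -8 + \frac{5790}{-44221} = -8 + 5790 \left(- \frac{1}{44221}\right) = -8 - \frac{5790}{44221} = - \frac{359558}{44221} \approx -8.1309$)
$E = -7884$ ($E = \left(\left(-4\right) 4 + 1\right) - 7869 = \left(-16 + 1\right) - 7869 = -15 - 7869 = -7884$)
$E - t = -7884 - - \frac{359558}{44221} = -7884 + \frac{359558}{44221} = - \frac{348278806}{44221}$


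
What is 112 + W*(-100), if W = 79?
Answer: -7788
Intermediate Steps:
112 + W*(-100) = 112 + 79*(-100) = 112 - 7900 = -7788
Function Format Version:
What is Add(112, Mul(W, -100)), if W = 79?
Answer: -7788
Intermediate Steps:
Add(112, Mul(W, -100)) = Add(112, Mul(79, -100)) = Add(112, -7900) = -7788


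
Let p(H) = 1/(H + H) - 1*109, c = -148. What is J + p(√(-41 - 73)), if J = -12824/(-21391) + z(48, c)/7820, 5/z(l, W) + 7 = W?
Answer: -562122305291/5185606220 - I*√114/228 ≈ -108.4 - 0.046829*I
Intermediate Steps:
z(l, W) = 5/(-7 + W)
J = 3108772689/5185606220 (J = -12824/(-21391) + (5/(-7 - 148))/7820 = -12824*(-1/21391) + (5/(-155))*(1/7820) = 12824/21391 + (5*(-1/155))*(1/7820) = 12824/21391 - 1/31*1/7820 = 12824/21391 - 1/242420 = 3108772689/5185606220 ≈ 0.59950)
p(H) = -109 + 1/(2*H) (p(H) = 1/(2*H) - 109 = -109 + 1/(2*H))
J + p(√(-41 - 73)) = 3108772689/5185606220 + (-109 + 1/(2*(√(-41 - 73)))) = 3108772689/5185606220 + (-109 + 1/(2*(√(-114)))) = 3108772689/5185606220 + (-109 + 1/(2*((I*√114)))) = 3108772689/5185606220 + (-109 + (-I*√114/114)/2) = 3108772689/5185606220 + (-109 - I*√114/228) = -562122305291/5185606220 - I*√114/228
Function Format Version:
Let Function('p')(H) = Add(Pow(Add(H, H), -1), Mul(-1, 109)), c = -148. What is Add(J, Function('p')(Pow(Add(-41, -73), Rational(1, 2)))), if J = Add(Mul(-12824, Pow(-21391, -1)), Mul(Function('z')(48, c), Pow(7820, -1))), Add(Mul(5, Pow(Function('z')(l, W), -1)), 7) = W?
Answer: Add(Rational(-562122305291, 5185606220), Mul(Rational(-1, 228), I, Pow(114, Rational(1, 2)))) ≈ Add(-108.40, Mul(-0.046829, I))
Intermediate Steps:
Function('z')(l, W) = Mul(5, Pow(Add(-7, W), -1))
J = Rational(3108772689, 5185606220) (J = Add(Mul(-12824, Pow(-21391, -1)), Mul(Mul(5, Pow(Add(-7, -148), -1)), Pow(7820, -1))) = Add(Mul(-12824, Rational(-1, 21391)), Mul(Mul(5, Pow(-155, -1)), Rational(1, 7820))) = Add(Rational(12824, 21391), Mul(Mul(5, Rational(-1, 155)), Rational(1, 7820))) = Add(Rational(12824, 21391), Mul(Rational(-1, 31), Rational(1, 7820))) = Add(Rational(12824, 21391), Rational(-1, 242420)) = Rational(3108772689, 5185606220) ≈ 0.59950)
Function('p')(H) = Add(-109, Mul(Rational(1, 2), Pow(H, -1))) (Function('p')(H) = Add(Pow(Mul(2, H), -1), -109) = Add(Mul(Rational(1, 2), Pow(H, -1)), -109) = Add(-109, Mul(Rational(1, 2), Pow(H, -1))))
Add(J, Function('p')(Pow(Add(-41, -73), Rational(1, 2)))) = Add(Rational(3108772689, 5185606220), Add(-109, Mul(Rational(1, 2), Pow(Pow(Add(-41, -73), Rational(1, 2)), -1)))) = Add(Rational(3108772689, 5185606220), Add(-109, Mul(Rational(1, 2), Pow(Pow(-114, Rational(1, 2)), -1)))) = Add(Rational(3108772689, 5185606220), Add(-109, Mul(Rational(1, 2), Pow(Mul(I, Pow(114, Rational(1, 2))), -1)))) = Add(Rational(3108772689, 5185606220), Add(-109, Mul(Rational(1, 2), Mul(Rational(-1, 114), I, Pow(114, Rational(1, 2)))))) = Add(Rational(3108772689, 5185606220), Add(-109, Mul(Rational(-1, 228), I, Pow(114, Rational(1, 2))))) = Add(Rational(-562122305291, 5185606220), Mul(Rational(-1, 228), I, Pow(114, Rational(1, 2))))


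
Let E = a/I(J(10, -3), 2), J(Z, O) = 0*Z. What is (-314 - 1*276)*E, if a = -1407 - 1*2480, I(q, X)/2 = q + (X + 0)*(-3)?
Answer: -1146665/6 ≈ -1.9111e+5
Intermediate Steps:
J(Z, O) = 0
I(q, X) = -6*X + 2*q (I(q, X) = 2*(q + (X + 0)*(-3)) = 2*(q + X*(-3)) = 2*(q - 3*X) = -6*X + 2*q)
a = -3887 (a = -1407 - 2480 = -3887)
E = 3887/12 (E = -3887/(-6*2 + 2*0) = -3887/(-12 + 0) = -3887/(-12) = -3887*(-1/12) = 3887/12 ≈ 323.92)
(-314 - 1*276)*E = (-314 - 1*276)*(3887/12) = (-314 - 276)*(3887/12) = -590*3887/12 = -1146665/6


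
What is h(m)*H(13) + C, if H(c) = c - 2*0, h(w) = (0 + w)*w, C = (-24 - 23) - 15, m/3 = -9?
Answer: 9415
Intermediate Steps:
m = -27 (m = 3*(-9) = -27)
C = -62 (C = -47 - 15 = -62)
h(w) = w² (h(w) = w*w = w²)
H(c) = c (H(c) = c + 0 = c)
h(m)*H(13) + C = (-27)²*13 - 62 = 729*13 - 62 = 9477 - 62 = 9415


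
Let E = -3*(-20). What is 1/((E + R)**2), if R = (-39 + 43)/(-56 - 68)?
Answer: 961/3455881 ≈ 0.00027808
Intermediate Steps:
E = 60
R = -1/31 (R = 4/(-124) = 4*(-1/124) = -1/31 ≈ -0.032258)
1/((E + R)**2) = 1/((60 - 1/31)**2) = 1/((1859/31)**2) = 1/(3455881/961) = 961/3455881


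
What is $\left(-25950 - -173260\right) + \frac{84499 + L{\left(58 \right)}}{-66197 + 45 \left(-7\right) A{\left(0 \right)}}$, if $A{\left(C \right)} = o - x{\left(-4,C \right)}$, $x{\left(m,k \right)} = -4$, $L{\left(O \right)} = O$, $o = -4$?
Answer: $\frac{9751395513}{66197} \approx 1.4731 \cdot 10^{5}$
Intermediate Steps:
$A{\left(C \right)} = 0$ ($A{\left(C \right)} = -4 - -4 = -4 + 4 = 0$)
$\left(-25950 - -173260\right) + \frac{84499 + L{\left(58 \right)}}{-66197 + 45 \left(-7\right) A{\left(0 \right)}} = \left(-25950 - -173260\right) + \frac{84499 + 58}{-66197 + 45 \left(-7\right) 0} = \left(-25950 + 173260\right) + \frac{84557}{-66197 - 0} = 147310 + \frac{84557}{-66197 + 0} = 147310 + \frac{84557}{-66197} = 147310 + 84557 \left(- \frac{1}{66197}\right) = 147310 - \frac{84557}{66197} = \frac{9751395513}{66197}$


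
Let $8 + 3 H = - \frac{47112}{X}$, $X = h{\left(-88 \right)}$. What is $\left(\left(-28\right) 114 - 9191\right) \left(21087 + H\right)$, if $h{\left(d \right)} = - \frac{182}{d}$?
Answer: $- \frac{501184235}{3} \approx -1.6706 \cdot 10^{8}$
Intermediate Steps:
$X = \frac{91}{44}$ ($X = - \frac{182}{-88} = \left(-182\right) \left(- \frac{1}{88}\right) = \frac{91}{44} \approx 2.0682$)
$H = - \frac{159512}{21}$ ($H = - \frac{8}{3} + \frac{\left(-47112\right) \frac{1}{\frac{91}{44}}}{3} = - \frac{8}{3} + \frac{\left(-47112\right) \frac{44}{91}}{3} = - \frac{8}{3} + \frac{1}{3} \left(- \frac{159456}{7}\right) = - \frac{8}{3} - \frac{53152}{7} = - \frac{159512}{21} \approx -7595.8$)
$\left(\left(-28\right) 114 - 9191\right) \left(21087 + H\right) = \left(\left(-28\right) 114 - 9191\right) \left(21087 - \frac{159512}{21}\right) = \left(-3192 - 9191\right) \frac{283315}{21} = \left(-12383\right) \frac{283315}{21} = - \frac{501184235}{3}$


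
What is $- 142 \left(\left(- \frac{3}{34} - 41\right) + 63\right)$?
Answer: $- \frac{52895}{17} \approx -3111.5$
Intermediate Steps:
$- 142 \left(\left(- \frac{3}{34} - 41\right) + 63\right) = - 142 \left(- \frac{1397}{34} + 63\right) = \left(-142\right) \frac{745}{34} = - \frac{52895}{17}$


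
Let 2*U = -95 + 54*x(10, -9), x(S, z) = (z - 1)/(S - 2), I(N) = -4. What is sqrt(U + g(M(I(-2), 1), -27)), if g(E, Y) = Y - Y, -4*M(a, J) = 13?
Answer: 5*I*sqrt(13)/2 ≈ 9.0139*I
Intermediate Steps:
x(S, z) = (-1 + z)/(-2 + S)
M(a, J) = -13/4 (M(a, J) = -1/4*13 = -13/4)
g(E, Y) = 0
U = -325/4 (U = (-95 + 54*((-1 - 9)/(-2 + 10)))/2 = (-95 + 54*(-10/8))/2 = (-95 + 54*((1/8)*(-10)))/2 = (-95 + 54*(-5/4))/2 = (-95 - 135/2)/2 = (1/2)*(-325/2) = -325/4 ≈ -81.250)
sqrt(U + g(M(I(-2), 1), -27)) = sqrt(-325/4 + 0) = sqrt(-325/4) = 5*I*sqrt(13)/2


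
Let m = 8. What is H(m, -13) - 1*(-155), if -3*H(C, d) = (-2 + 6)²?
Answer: 449/3 ≈ 149.67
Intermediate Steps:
H(C, d) = -16/3 (H(C, d) = -(-2 + 6)²/3 = -⅓*4² = -⅓*16 = -16/3)
H(m, -13) - 1*(-155) = -16/3 - 1*(-155) = -16/3 + 155 = 449/3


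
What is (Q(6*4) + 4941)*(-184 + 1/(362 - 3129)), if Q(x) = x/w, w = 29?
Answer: -72964804377/80243 ≈ -9.0930e+5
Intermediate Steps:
Q(x) = x/29
(Q(6*4) + 4941)*(-184 + 1/(362 - 3129)) = ((6*4)/29 + 4941)*(-184 + 1/(362 - 3129)) = ((1/29)*24 + 4941)*(-184 + 1/(-2767)) = (24/29 + 4941)*(-184 - 1/2767) = (143313/29)*(-509129/2767) = -72964804377/80243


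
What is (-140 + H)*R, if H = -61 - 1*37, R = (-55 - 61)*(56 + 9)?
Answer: 1794520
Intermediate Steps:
R = -7540 (R = -116*65 = -7540)
H = -98 (H = -61 - 37 = -98)
(-140 + H)*R = (-140 - 98)*(-7540) = -238*(-7540) = 1794520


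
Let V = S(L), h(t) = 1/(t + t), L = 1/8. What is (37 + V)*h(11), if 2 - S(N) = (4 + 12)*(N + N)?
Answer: 35/22 ≈ 1.5909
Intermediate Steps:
L = ⅛ ≈ 0.12500
h(t) = 1/(2*t)
S(N) = 2 - 32*N (S(N) = 2 - (4 + 12)*(N + N) = 2 - 16*2*N = 2 - 32*N)
V = -2 (V = 2 - 32*⅛ = 2 - 4 = -2)
(37 + V)*h(11) = (37 - 2)*((½)/11) = 35*((½)*(1/11)) = 35*(1/22) = 35/22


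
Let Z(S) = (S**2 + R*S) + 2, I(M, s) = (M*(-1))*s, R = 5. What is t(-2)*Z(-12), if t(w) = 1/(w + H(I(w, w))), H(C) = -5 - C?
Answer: -86/3 ≈ -28.667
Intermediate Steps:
I(M, s) = -M*s (I(M, s) = (-M)*s = -M*s)
Z(S) = 2 + S**2 + 5*S (Z(S) = (S**2 + 5*S) + 2 = 2 + S**2 + 5*S)
t(w) = 1/(-5 + w + w**2) (t(w) = 1/(w + (-5 - (-1)*w*w)) = 1/(w + (-5 - (-1)*w**2)) = 1/(w + (-5 + w**2)) = 1/(-5 + w + w**2))
t(-2)*Z(-12) = (2 + (-12)**2 + 5*(-12))/(-5 - 2 + (-2)**2) = (2 + 144 - 60)/(-5 - 2 + 4) = 86/(-3) = -1/3*86 = -86/3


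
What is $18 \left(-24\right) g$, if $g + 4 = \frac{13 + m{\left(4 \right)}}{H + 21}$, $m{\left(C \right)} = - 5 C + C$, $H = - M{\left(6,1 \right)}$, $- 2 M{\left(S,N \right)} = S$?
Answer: $1782$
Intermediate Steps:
$M{\left(S,N \right)} = - \frac{S}{2}$
$H = 3$ ($H = - \frac{\left(-1\right) 6}{2} = \left(-1\right) \left(-3\right) = 3$)
$m{\left(C \right)} = - 4 C$
$g = - \frac{33}{8}$ ($g = -4 + \frac{13 - 16}{3 + 21} = -4 + \frac{13 - 16}{24} = -4 - \frac{1}{8} = - \frac{33}{8} \approx -4.125$)
$18 \left(-24\right) g = 18 \left(-24\right) \left(- \frac{33}{8}\right) = \left(-432\right) \left(- \frac{33}{8}\right) = 1782$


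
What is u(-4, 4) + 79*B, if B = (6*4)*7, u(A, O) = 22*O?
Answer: 13360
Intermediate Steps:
B = 168 (B = 24*7 = 168)
u(-4, 4) + 79*B = 22*4 + 79*168 = 88 + 13272 = 13360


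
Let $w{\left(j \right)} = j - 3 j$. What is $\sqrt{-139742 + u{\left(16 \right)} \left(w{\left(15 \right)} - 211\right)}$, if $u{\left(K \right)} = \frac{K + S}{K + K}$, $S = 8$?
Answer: $\frac{i \sqrt{559691}}{2} \approx 374.06 i$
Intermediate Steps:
$w{\left(j \right)} = - 2 j$
$u{\left(K \right)} = \frac{8 + K}{2 K}$ ($u{\left(K \right)} = \frac{K + 8}{K + K} = \frac{8 + K}{2 K}$)
$\sqrt{-139742 + u{\left(16 \right)} \left(w{\left(15 \right)} - 211\right)} = \sqrt{-139742 + \frac{8 + 16}{2 \cdot 16} \left(\left(-2\right) 15 - 211\right)} = \sqrt{-139742 + \frac{1}{2} \cdot \frac{1}{16} \cdot 24 \left(-30 - 211\right)} = \sqrt{-139742 + \frac{3}{4} \left(-241\right)} = \sqrt{-139742 - \frac{723}{4}} = \sqrt{- \frac{559691}{4}} = \frac{i \sqrt{559691}}{2}$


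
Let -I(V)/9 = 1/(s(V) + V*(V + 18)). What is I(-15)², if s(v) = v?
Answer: 9/400 ≈ 0.022500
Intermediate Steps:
I(V) = -9/(V + V*(18 + V)) (I(V) = -9/(V + V*(V + 18)) = -9/(V + V*(18 + V)))
I(-15)² = (-9/(-15*(19 - 15)))² = (-9*(-1/15)/4)² = (-9*(-1/15)*¼)² = (3/20)² = 9/400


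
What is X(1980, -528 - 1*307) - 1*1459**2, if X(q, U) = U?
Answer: -2129516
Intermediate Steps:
X(1980, -528 - 1*307) - 1*1459**2 = (-528 - 1*307) - 1*1459**2 = (-528 - 307) - 1*2128681 = -835 - 2128681 = -2129516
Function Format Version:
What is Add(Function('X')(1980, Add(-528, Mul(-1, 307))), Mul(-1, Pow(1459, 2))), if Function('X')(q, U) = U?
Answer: -2129516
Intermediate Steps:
Add(Function('X')(1980, Add(-528, Mul(-1, 307))), Mul(-1, Pow(1459, 2))) = Add(Add(-528, Mul(-1, 307)), Mul(-1, Pow(1459, 2))) = Add(Add(-528, -307), Mul(-1, 2128681)) = Add(-835, -2128681) = -2129516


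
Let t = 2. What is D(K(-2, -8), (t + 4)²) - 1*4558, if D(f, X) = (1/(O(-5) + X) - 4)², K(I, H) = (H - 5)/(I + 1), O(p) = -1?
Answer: -5564229/1225 ≈ -4542.2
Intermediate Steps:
K(I, H) = (-5 + H)/(1 + I)
D(f, X) = (-4 + 1/(-1 + X))² (D(f, X) = (1/(-1 + X) - 4)² = (-4 + 1/(-1 + X))²)
D(K(-2, -8), (t + 4)²) - 1*4558 = (-5 + 4*(2 + 4)²)²/(-1 + (2 + 4)²)² - 1*4558 = (-5 + 4*6²)²/(-1 + 6²)² - 4558 = (-5 + 4*36)²/(-1 + 36)² - 4558 = (-5 + 144)²/35² - 4558 = (1/1225)*139² - 4558 = (1/1225)*19321 - 4558 = 19321/1225 - 4558 = -5564229/1225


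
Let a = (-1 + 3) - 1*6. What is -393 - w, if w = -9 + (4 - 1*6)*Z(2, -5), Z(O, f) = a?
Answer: -392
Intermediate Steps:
a = -4 (a = 2 - 6 = -4)
Z(O, f) = -4
w = -1 (w = -9 + (4 - 1*6)*(-4) = -9 + (4 - 6)*(-4) = -9 - 2*(-4) = -9 + 8 = -1)
-393 - w = -393 - 1*(-1) = -393 + 1 = -392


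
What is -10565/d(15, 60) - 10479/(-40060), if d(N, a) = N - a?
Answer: 84741091/360540 ≈ 235.04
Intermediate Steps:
-10565/d(15, 60) - 10479/(-40060) = -10565/(15 - 1*60) - 10479/(-40060) = -10565/(15 - 60) - 10479*(-1/40060) = -10565/(-45) + 10479/40060 = -10565*(-1/45) + 10479/40060 = 2113/9 + 10479/40060 = 84741091/360540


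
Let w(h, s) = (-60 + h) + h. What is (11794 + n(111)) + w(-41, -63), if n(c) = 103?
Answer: 11755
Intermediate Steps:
w(h, s) = -60 + 2*h
(11794 + n(111)) + w(-41, -63) = (11794 + 103) + (-60 + 2*(-41)) = 11897 + (-60 - 82) = 11897 - 142 = 11755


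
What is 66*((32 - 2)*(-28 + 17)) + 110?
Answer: -21670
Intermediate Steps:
66*((32 - 2)*(-28 + 17)) + 110 = 66*(30*(-11)) + 110 = 66*(-330) + 110 = -21780 + 110 = -21670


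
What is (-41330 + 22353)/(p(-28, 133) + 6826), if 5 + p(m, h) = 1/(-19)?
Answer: -51509/18514 ≈ -2.7822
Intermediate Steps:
p(m, h) = -96/19 (p(m, h) = -5 + 1/(-19) = -5 - 1/19 = -96/19)
(-41330 + 22353)/(p(-28, 133) + 6826) = (-41330 + 22353)/(-96/19 + 6826) = -18977/129598/19 = -18977*19/129598 = -51509/18514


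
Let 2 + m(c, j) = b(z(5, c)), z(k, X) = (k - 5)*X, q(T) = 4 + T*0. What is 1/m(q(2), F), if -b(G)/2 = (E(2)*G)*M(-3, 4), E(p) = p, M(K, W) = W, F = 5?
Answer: -1/2 ≈ -0.50000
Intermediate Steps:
q(T) = 4 (q(T) = 4 + 0 = 4)
z(k, X) = X*(-5 + k) (z(k, X) = (-5 + k)*X = X*(-5 + k))
b(G) = -16*G (b(G) = -2*2*G*4 = -16*G)
m(c, j) = -2 (m(c, j) = -2 - 16*c*(-5 + 5) = -2 - 16*c*0 = -2 - 16*0 = -2 + 0 = -2)
1/m(q(2), F) = 1/(-2) = -1/2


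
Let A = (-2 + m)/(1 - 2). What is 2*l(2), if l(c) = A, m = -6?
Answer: 16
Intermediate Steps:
A = 8 (A = (-2 - 6)/(1 - 2) = -8/(-1) = -8*(-1) = 8)
l(c) = 8
2*l(2) = 2*8 = 16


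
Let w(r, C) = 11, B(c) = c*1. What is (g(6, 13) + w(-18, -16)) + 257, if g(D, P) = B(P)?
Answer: 281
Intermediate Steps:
B(c) = c
g(D, P) = P
(g(6, 13) + w(-18, -16)) + 257 = (13 + 11) + 257 = 24 + 257 = 281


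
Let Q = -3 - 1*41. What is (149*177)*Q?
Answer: -1160412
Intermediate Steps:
Q = -44 (Q = -3 - 41 = -44)
(149*177)*Q = (149*177)*(-44) = 26373*(-44) = -1160412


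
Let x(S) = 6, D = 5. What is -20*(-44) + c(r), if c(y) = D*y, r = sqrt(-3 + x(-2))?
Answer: 880 + 5*sqrt(3) ≈ 888.66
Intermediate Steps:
r = sqrt(3) (r = sqrt(-3 + 6) = sqrt(3) ≈ 1.7320)
c(y) = 5*y
-20*(-44) + c(r) = -20*(-44) + 5*sqrt(3) = 880 + 5*sqrt(3)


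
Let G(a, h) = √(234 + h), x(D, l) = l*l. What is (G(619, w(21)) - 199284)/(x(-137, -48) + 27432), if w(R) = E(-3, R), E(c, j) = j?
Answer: -16607/2478 + √255/29736 ≈ -6.7012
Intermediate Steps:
x(D, l) = l²
w(R) = R
(G(619, w(21)) - 199284)/(x(-137, -48) + 27432) = (√(234 + 21) - 199284)/((-48)² + 27432) = (√255 - 199284)/(2304 + 27432) = (-199284 + √255)/29736 = (-199284 + √255)*(1/29736) = -16607/2478 + √255/29736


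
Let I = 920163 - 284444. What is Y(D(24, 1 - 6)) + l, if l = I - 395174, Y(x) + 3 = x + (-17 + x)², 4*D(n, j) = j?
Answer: 3853981/16 ≈ 2.4087e+5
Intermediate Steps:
D(n, j) = j/4
I = 635719
Y(x) = -3 + x + (-17 + x)² (Y(x) = -3 + (x + (-17 + x)²) = -3 + x + (-17 + x)²)
l = 240545 (l = 635719 - 395174 = 240545)
Y(D(24, 1 - 6)) + l = (-3 + (1 - 6)/4 + (-17 + (1 - 6)/4)²) + 240545 = (-3 + (¼)*(-5) + (-17 + (¼)*(-5))²) + 240545 = (-3 - 5/4 + (-17 - 5/4)²) + 240545 = (-3 - 5/4 + (-73/4)²) + 240545 = (-3 - 5/4 + 5329/16) + 240545 = 5261/16 + 240545 = 3853981/16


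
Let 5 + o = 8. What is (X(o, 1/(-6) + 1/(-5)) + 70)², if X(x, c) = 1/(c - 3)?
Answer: 49561600/10201 ≈ 4858.5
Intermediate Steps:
o = 3 (o = -5 + 8 = 3)
X(x, c) = 1/(-3 + c)
(X(o, 1/(-6) + 1/(-5)) + 70)² = (1/(-3 + (1/(-6) + 1/(-5))) + 70)² = (1/(-3 + (1*(-⅙) + 1*(-⅕))) + 70)² = (1/(-3 + (-⅙ - ⅕)) + 70)² = (1/(-3 - 11/30) + 70)² = (1/(-101/30) + 70)² = (-30/101 + 70)² = (7040/101)² = 49561600/10201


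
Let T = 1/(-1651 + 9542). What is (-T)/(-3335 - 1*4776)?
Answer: 1/64003901 ≈ 1.5624e-8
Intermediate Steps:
T = 1/7891 ≈ 0.00012673
(-T)/(-3335 - 1*4776) = (-1*1/7891)/(-3335 - 1*4776) = -1/(7891*(-3335 - 4776)) = -1/7891/(-8111) = -1/7891*(-1/8111) = 1/64003901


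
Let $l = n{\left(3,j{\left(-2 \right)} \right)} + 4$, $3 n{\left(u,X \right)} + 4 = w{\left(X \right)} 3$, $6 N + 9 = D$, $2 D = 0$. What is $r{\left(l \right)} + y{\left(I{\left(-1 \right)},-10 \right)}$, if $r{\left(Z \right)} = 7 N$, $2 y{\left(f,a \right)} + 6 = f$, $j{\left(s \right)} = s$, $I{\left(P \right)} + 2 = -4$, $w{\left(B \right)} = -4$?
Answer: $- \frac{33}{2} \approx -16.5$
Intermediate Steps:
$D = 0$ ($D = \frac{1}{2} \cdot 0 = 0$)
$I{\left(P \right)} = -6$ ($I{\left(P \right)} = -2 - 4 = -6$)
$N = - \frac{3}{2}$ ($N = - \frac{3}{2} + \frac{1}{6} \cdot 0 = - \frac{3}{2} + 0 = - \frac{3}{2} \approx -1.5$)
$y{\left(f,a \right)} = -3 + \frac{f}{2}$
$n{\left(u,X \right)} = - \frac{16}{3}$ ($n{\left(u,X \right)} = - \frac{4}{3} + \frac{\left(-4\right) 3}{3} = - \frac{4}{3} + \frac{1}{3} \left(-12\right) = - \frac{4}{3} - 4 = - \frac{16}{3}$)
$l = - \frac{4}{3}$ ($l = - \frac{16}{3} + 4 = - \frac{4}{3} \approx -1.3333$)
$r{\left(Z \right)} = - \frac{21}{2}$ ($r{\left(Z \right)} = 7 \left(- \frac{3}{2}\right) = - \frac{21}{2}$)
$r{\left(l \right)} + y{\left(I{\left(-1 \right)},-10 \right)} = - \frac{21}{2} + \left(-3 + \frac{1}{2} \left(-6\right)\right) = - \frac{21}{2} - 6 = - \frac{33}{2}$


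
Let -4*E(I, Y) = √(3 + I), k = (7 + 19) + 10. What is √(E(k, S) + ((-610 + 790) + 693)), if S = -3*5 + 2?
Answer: √(3492 - √39)/2 ≈ 29.520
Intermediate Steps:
k = 36 (k = 26 + 10 = 36)
S = -13 (S = -15 + 2 = -13)
E(I, Y) = -√(3 + I)/4
√(E(k, S) + ((-610 + 790) + 693)) = √(-√(3 + 36)/4 + ((-610 + 790) + 693)) = √(-√39/4 + (180 + 693)) = √(-√39/4 + 873) = √(873 - √39/4)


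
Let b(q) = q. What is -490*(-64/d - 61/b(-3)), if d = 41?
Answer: -1131410/123 ≈ -9198.5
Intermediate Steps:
-490*(-64/d - 61/b(-3)) = -490*(-64/41 - 61/(-3)) = -490*(-64*1/41 - 61*(-⅓)) = -490*(-64/41 + 61/3) = -490*2309/123 = -1131410/123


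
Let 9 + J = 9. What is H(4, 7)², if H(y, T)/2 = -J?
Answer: 0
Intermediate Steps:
J = 0 (J = -9 + 9 = 0)
H(y, T) = 0 (H(y, T) = 2*(-1*0) = 2*0 = 0)
H(4, 7)² = 0² = 0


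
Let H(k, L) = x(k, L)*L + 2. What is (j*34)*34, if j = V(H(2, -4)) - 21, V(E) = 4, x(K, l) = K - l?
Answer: -19652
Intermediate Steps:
H(k, L) = 2 + L*(k - L) (H(k, L) = (k - L)*L + 2 = L*(k - L) + 2 = 2 + L*(k - L))
j = -17 (j = 4 - 21 = -17)
(j*34)*34 = -17*34*34 = -578*34 = -19652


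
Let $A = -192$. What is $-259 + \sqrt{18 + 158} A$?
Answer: $-259 - 768 \sqrt{11} \approx -2806.2$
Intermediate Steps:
$-259 + \sqrt{18 + 158} A = -259 + \sqrt{18 + 158} \left(-192\right) = -259 + \sqrt{176} \left(-192\right) = -259 + 4 \sqrt{11} \left(-192\right) = -259 - 768 \sqrt{11}$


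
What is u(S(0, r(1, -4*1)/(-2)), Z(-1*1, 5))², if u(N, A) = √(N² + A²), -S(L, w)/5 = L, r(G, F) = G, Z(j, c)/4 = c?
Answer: 400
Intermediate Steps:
Z(j, c) = 4*c
S(L, w) = -5*L
u(N, A) = √(A² + N²)
u(S(0, r(1, -4*1)/(-2)), Z(-1*1, 5))² = (√((4*5)² + (-5*0)²))² = (√(20² + 0²))² = (√(400 + 0))² = (√400)² = 20² = 400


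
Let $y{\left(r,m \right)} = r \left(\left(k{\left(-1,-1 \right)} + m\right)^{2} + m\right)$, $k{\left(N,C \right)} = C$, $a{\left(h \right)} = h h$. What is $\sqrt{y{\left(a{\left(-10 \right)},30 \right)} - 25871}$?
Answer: $\sqrt{61229} \approx 247.44$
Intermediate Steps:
$a{\left(h \right)} = h^{2}$
$y{\left(r,m \right)} = r \left(m + \left(-1 + m\right)^{2}\right)$ ($y{\left(r,m \right)} = r \left(\left(-1 + m\right)^{2} + m\right) = r \left(m + \left(-1 + m\right)^{2}\right)$)
$\sqrt{y{\left(a{\left(-10 \right)},30 \right)} - 25871} = \sqrt{\left(-10\right)^{2} \left(30 + \left(-1 + 30\right)^{2}\right) - 25871} = \sqrt{100 \left(30 + 29^{2}\right) - 25871} = \sqrt{100 \left(30 + 841\right) - 25871} = \sqrt{100 \cdot 871 - 25871} = \sqrt{87100 - 25871} = \sqrt{61229}$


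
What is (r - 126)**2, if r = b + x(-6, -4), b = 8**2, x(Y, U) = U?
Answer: 4356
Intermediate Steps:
b = 64
r = 60 (r = 64 - 4 = 60)
(r - 126)**2 = (60 - 126)**2 = (-66)**2 = 4356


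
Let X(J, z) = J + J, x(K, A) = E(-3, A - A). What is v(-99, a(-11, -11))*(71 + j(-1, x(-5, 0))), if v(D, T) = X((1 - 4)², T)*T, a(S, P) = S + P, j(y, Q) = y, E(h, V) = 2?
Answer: -27720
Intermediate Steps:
x(K, A) = 2
X(J, z) = 2*J
a(S, P) = P + S
v(D, T) = 18*T (v(D, T) = (2*(1 - 4)²)*T = (2*(-3)²)*T = (2*9)*T = 18*T)
v(-99, a(-11, -11))*(71 + j(-1, x(-5, 0))) = (18*(-11 - 11))*(71 - 1) = (18*(-22))*70 = -396*70 = -27720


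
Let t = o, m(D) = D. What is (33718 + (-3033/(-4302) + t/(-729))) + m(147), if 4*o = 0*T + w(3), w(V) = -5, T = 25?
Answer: 23601823801/696924 ≈ 33866.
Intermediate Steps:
o = -5/4 (o = (0*25 - 5)/4 = (0 - 5)/4 = (1/4)*(-5) = -5/4 ≈ -1.2500)
t = -5/4 ≈ -1.2500
(33718 + (-3033/(-4302) + t/(-729))) + m(147) = (33718 + (-3033/(-4302) - 5/4/(-729))) + 147 = (33718 + (-3033*(-1/4302) - 5/4*(-1/729))) + 147 = (33718 + (337/478 + 5/2916)) + 147 = (33718 + 492541/696924) + 147 = 23499375973/696924 + 147 = 23601823801/696924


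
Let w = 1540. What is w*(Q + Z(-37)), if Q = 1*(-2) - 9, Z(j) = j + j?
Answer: -130900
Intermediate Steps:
Z(j) = 2*j
Q = -11 (Q = -2 - 9 = -11)
w*(Q + Z(-37)) = 1540*(-11 + 2*(-37)) = 1540*(-11 - 74) = 1540*(-85) = -130900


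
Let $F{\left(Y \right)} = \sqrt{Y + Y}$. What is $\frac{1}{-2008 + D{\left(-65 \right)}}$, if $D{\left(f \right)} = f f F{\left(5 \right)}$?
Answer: $\frac{1004}{87237093} + \frac{4225 \sqrt{10}}{174474186} \approx 8.8085 \cdot 10^{-5}$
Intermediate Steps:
$F{\left(Y \right)} = \sqrt{2} \sqrt{Y}$ ($F{\left(Y \right)} = \sqrt{2 Y} = \sqrt{2} \sqrt{Y}$)
$D{\left(f \right)} = \sqrt{10} f^{2}$ ($D{\left(f \right)} = f f \sqrt{2} \sqrt{5} = f^{2} \sqrt{10} = \sqrt{10} f^{2}$)
$\frac{1}{-2008 + D{\left(-65 \right)}} = \frac{1}{-2008 + \sqrt{10} \left(-65\right)^{2}} = \frac{1}{-2008 + \sqrt{10} \cdot 4225} = \frac{1}{-2008 + 4225 \sqrt{10}}$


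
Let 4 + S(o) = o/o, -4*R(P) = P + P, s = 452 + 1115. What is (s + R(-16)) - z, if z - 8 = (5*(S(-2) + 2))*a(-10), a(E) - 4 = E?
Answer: 1537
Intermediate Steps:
s = 1567
R(P) = -P/2 (R(P) = -(P + P)/4 = -P/2)
a(E) = 4 + E
S(o) = -3 (S(o) = -4 + o/o = -4 + 1 = -3)
z = 38 (z = 8 + (5*(-3 + 2))*(4 - 10) = 8 + (5*(-1))*(-6) = 8 - 5*(-6) = 8 + 30 = 38)
(s + R(-16)) - z = (1567 - 1/2*(-16)) - 1*38 = (1567 + 8) - 38 = 1575 - 38 = 1537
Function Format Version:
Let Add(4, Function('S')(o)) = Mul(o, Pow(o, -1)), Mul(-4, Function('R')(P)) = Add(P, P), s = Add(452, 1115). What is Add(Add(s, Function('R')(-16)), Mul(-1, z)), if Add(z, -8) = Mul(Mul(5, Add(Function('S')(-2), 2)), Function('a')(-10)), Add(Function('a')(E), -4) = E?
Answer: 1537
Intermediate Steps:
s = 1567
Function('R')(P) = Mul(Rational(-1, 2), P) (Function('R')(P) = Mul(Rational(-1, 4), Add(P, P)) = Mul(Rational(-1, 4), Mul(2, P)) = Mul(Rational(-1, 2), P))
Function('a')(E) = Add(4, E)
Function('S')(o) = -3 (Function('S')(o) = Add(-4, Mul(o, Pow(o, -1))) = Add(-4, 1) = -3)
z = 38 (z = Add(8, Mul(Mul(5, Add(-3, 2)), Add(4, -10))) = Add(8, Mul(Mul(5, -1), -6)) = Add(8, Mul(-5, -6)) = Add(8, 30) = 38)
Add(Add(s, Function('R')(-16)), Mul(-1, z)) = Add(Add(1567, Mul(Rational(-1, 2), -16)), Mul(-1, 38)) = Add(Add(1567, 8), -38) = Add(1575, -38) = 1537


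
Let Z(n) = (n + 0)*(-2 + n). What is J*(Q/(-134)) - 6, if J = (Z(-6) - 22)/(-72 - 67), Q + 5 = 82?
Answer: -54877/9313 ≈ -5.8925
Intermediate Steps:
Q = 77 (Q = -5 + 82 = 77)
Z(n) = n*(-2 + n)
J = -26/139 (J = (-6*(-2 - 6) - 22)/(-72 - 67) = (-6*(-8) - 22)/(-139) = (48 - 22)*(-1/139) = 26*(-1/139) = -26/139 ≈ -0.18705)
J*(Q/(-134)) - 6 = -2002/(139*(-134)) - 6 = -2002*(-1)/(139*134) - 6 = -26/139*(-77/134) - 6 = 1001/9313 - 6 = -54877/9313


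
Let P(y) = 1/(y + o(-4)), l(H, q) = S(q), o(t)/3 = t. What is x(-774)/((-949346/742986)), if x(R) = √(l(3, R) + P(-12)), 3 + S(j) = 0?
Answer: -123831*I*√438/1898692 ≈ -1.3649*I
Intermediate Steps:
S(j) = -3 (S(j) = -3 + 0 = -3)
o(t) = 3*t
l(H, q) = -3
P(y) = 1/(-12 + y) (P(y) = 1/(y + 3*(-4)) = 1/(y - 12) = 1/(-12 + y))
x(R) = I*√438/12 (x(R) = √(-3 + 1/(-12 - 12)) = √(-3 + 1/(-24)) = √(-3 - 1/24) = √(-73/24) = I*√438/12)
x(-774)/((-949346/742986)) = (I*√438/12)/((-949346/742986)) = (I*√438/12)/((-949346*1/742986)) = (I*√438/12)/(-474673/371493) = (I*√438/12)*(-371493/474673) = -123831*I*√438/1898692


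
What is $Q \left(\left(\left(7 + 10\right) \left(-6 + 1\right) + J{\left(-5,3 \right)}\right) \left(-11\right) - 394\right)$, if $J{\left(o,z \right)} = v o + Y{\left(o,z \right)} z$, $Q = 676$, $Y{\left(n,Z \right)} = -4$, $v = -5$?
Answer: $269048$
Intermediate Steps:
$J{\left(o,z \right)} = - 5 o - 4 z$
$Q \left(\left(\left(7 + 10\right) \left(-6 + 1\right) + J{\left(-5,3 \right)}\right) \left(-11\right) - 394\right) = 676 \left(\left(\left(7 + 10\right) \left(-6 + 1\right) - -13\right) \left(-11\right) - 394\right) = 676 \left(\left(17 \left(-5\right) + \left(25 - 12\right)\right) \left(-11\right) - 394\right) = 676 \left(\left(-85 + 13\right) \left(-11\right) - 394\right) = 676 \left(\left(-72\right) \left(-11\right) - 394\right) = 676 \left(792 - 394\right) = 676 \cdot 398 = 269048$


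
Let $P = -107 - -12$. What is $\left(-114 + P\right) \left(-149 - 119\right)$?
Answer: $56012$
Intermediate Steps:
$P = -95$ ($P = -107 + 12 = -95$)
$\left(-114 + P\right) \left(-149 - 119\right) = \left(-114 - 95\right) \left(-149 - 119\right) = \left(-209\right) \left(-268\right) = 56012$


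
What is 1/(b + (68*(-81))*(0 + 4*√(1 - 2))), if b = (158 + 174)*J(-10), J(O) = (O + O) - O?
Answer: -415/62053928 + 1377*I/31026964 ≈ -6.6877e-6 + 4.4381e-5*I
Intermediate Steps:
J(O) = O (J(O) = 2*O - O = O)
b = -3320 (b = (158 + 174)*(-10) = 332*(-10) = -3320)
1/(b + (68*(-81))*(0 + 4*√(1 - 2))) = 1/(-3320 + (68*(-81))*(0 + 4*√(1 - 2))) = 1/(-3320 - 5508*(0 + 4*√(-1))) = 1/(-3320 - 5508*(0 + 4*I)) = 1/(-3320 - 22032*I) = (-3320 + 22032*I)/496431424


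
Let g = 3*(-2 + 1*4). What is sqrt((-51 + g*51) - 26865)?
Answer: I*sqrt(26610) ≈ 163.13*I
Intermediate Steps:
g = 6 (g = 3*(-2 + 4) = 3*2 = 6)
sqrt((-51 + g*51) - 26865) = sqrt((-51 + 6*51) - 26865) = sqrt((-51 + 306) - 26865) = sqrt(255 - 26865) = sqrt(-26610) = I*sqrt(26610)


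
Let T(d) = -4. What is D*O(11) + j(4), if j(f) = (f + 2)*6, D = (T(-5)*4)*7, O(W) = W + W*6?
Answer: -8588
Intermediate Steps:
O(W) = 7*W (O(W) = W + 6*W = 7*W)
D = -112 (D = -4*4*7 = -16*7 = -112)
j(f) = 12 + 6*f (j(f) = (2 + f)*6 = 12 + 6*f)
D*O(11) + j(4) = -784*11 + (12 + 6*4) = -112*77 + (12 + 24) = -8624 + 36 = -8588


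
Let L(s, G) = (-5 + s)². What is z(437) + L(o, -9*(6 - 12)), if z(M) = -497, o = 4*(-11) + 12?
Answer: 872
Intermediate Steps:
o = -32 (o = -44 + 12 = -32)
z(437) + L(o, -9*(6 - 12)) = -497 + (-5 - 32)² = -497 + (-37)² = -497 + 1369 = 872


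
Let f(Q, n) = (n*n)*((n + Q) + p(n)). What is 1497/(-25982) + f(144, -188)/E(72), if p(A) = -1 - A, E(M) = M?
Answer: 16414738595/233838 ≈ 70197.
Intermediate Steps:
f(Q, n) = n²*(-1 + Q) (f(Q, n) = (n*n)*((n + Q) + (-1 - n)) = n²*((Q + n) + (-1 - n)) = n²*(-1 + Q))
1497/(-25982) + f(144, -188)/E(72) = 1497/(-25982) + ((-188)²*(-1 + 144))/72 = 1497*(-1/25982) + (35344*143)*(1/72) = -1497/25982 + 5054192*(1/72) = -1497/25982 + 631774/9 = 16414738595/233838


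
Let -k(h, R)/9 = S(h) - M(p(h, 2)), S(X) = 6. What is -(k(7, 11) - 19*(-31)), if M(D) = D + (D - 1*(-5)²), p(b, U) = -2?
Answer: -274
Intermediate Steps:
M(D) = -25 + 2*D (M(D) = D + (D - 1*25) = D + (D - 25) = D + (-25 + D) = -25 + 2*D)
k(h, R) = -315 (k(h, R) = -9*(6 - (-25 + 2*(-2))) = -9*(6 - (-25 - 4)) = -9*(6 - 1*(-29)) = -9*(6 + 29) = -9*35 = -315)
-(k(7, 11) - 19*(-31)) = -(-315 - 19*(-31)) = -(-315 + 589) = -1*274 = -274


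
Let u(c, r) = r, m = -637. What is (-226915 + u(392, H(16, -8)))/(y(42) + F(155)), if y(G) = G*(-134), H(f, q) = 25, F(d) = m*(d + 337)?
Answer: 12605/17724 ≈ 0.71118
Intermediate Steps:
F(d) = -214669 - 637*d (F(d) = -637*(d + 337) = -637*(337 + d) = -214669 - 637*d)
y(G) = -134*G
(-226915 + u(392, H(16, -8)))/(y(42) + F(155)) = (-226915 + 25)/(-134*42 + (-214669 - 637*155)) = -226890/(-5628 + (-214669 - 98735)) = -226890/(-5628 - 313404) = -226890/(-319032) = -226890*(-1/319032) = 12605/17724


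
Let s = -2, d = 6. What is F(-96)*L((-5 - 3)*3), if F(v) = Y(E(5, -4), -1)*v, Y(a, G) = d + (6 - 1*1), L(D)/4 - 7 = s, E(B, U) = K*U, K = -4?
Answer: -21120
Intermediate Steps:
E(B, U) = -4*U
L(D) = 20 (L(D) = 28 + 4*(-2) = 28 - 8 = 20)
Y(a, G) = 11 (Y(a, G) = 6 + (6 - 1*1) = 6 + (6 - 1) = 6 + 5 = 11)
F(v) = 11*v
F(-96)*L((-5 - 3)*3) = (11*(-96))*20 = -1056*20 = -21120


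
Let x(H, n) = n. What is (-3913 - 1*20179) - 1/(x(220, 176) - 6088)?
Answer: -142431903/5912 ≈ -24092.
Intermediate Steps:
(-3913 - 1*20179) - 1/(x(220, 176) - 6088) = (-3913 - 1*20179) - 1/(176 - 6088) = (-3913 - 20179) - 1/(-5912) = -24092 - 1*(-1/5912) = -24092 + 1/5912 = -142431903/5912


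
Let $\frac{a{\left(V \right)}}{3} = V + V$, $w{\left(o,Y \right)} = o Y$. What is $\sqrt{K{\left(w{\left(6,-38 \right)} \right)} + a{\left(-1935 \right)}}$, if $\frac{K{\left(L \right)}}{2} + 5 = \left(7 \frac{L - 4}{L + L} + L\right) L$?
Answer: $2 \sqrt{22681} \approx 301.2$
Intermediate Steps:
$w{\left(o,Y \right)} = Y o$
$a{\left(V \right)} = 6 V$ ($a{\left(V \right)} = 3 \left(V + V\right) = 3 \cdot 2 V = 6 V$)
$K{\left(L \right)} = -10 + 2 L \left(L + \frac{7 \left(-4 + L\right)}{2 L}\right)$ ($K{\left(L \right)} = -10 + 2 \left(7 \frac{L - 4}{L + L} + L\right) L = -10 + 2 \left(7 \frac{-4 + L}{2 L} + L\right) L = -10 + 2 \left(\frac{7 \left(-4 + L\right)}{2 L} + L\right) L = -10 + 2 \left(L + \frac{7 \left(-4 + L\right)}{2 L}\right) L = -10 + 2 L \left(L + \frac{7 \left(-4 + L\right)}{2 L}\right)$)
$\sqrt{K{\left(w{\left(6,-38 \right)} \right)} + a{\left(-1935 \right)}} = \sqrt{\left(-38 + 2 \left(\left(-38\right) 6\right)^{2} + 7 \left(\left(-38\right) 6\right)\right) + 6 \left(-1935\right)} = \sqrt{\left(-38 + 2 \left(-228\right)^{2} + 7 \left(-228\right)\right) - 11610} = \sqrt{\left(-38 + 2 \cdot 51984 - 1596\right) - 11610} = \sqrt{\left(-38 + 103968 - 1596\right) - 11610} = \sqrt{102334 - 11610} = \sqrt{90724} = 2 \sqrt{22681}$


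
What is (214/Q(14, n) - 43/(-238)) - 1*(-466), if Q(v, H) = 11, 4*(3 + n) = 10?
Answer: 1271393/2618 ≈ 485.64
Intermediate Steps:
n = -½ (n = -3 + (¼)*10 = -3 + 5/2 = -½ ≈ -0.50000)
(214/Q(14, n) - 43/(-238)) - 1*(-466) = (214/11 - 43/(-238)) - 1*(-466) = (214*(1/11) - 43*(-1/238)) + 466 = (214/11 + 43/238) + 466 = 51405/2618 + 466 = 1271393/2618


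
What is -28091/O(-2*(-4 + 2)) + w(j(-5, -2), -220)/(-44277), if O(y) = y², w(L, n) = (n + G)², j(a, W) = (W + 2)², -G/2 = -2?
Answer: -414843901/236144 ≈ -1756.7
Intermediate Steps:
G = 4 (G = -2*(-2) = 4)
j(a, W) = (2 + W)²
w(L, n) = (4 + n)² (w(L, n) = (n + 4)² = (4 + n)²)
-28091/O(-2*(-4 + 2)) + w(j(-5, -2), -220)/(-44277) = -28091*1/(4*(-4 + 2)²) + (4 - 220)²/(-44277) = -28091/((-2*(-2))²) + (-216)²*(-1/44277) = -28091/(4²) + 46656*(-1/44277) = -28091/16 - 15552/14759 = -414843901/236144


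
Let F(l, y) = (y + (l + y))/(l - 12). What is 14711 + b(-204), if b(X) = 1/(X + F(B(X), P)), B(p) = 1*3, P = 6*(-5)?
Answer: 8723620/593 ≈ 14711.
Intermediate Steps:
P = -30
B(p) = 3
F(l, y) = (l + 2*y)/(-12 + l)
b(X) = 1/(19/3 + X) (b(X) = 1/(X + (3 + 2*(-30))/(-12 + 3)) = 1/(X + (3 - 60)/(-9)) = 1/(X - 1/9*(-57)) = 1/(X + 19/3) = 1/(19/3 + X))
14711 + b(-204) = 14711 + 3/(19 + 3*(-204)) = 14711 + 3/(19 - 612) = 14711 + 3/(-593) = 14711 + 3*(-1/593) = 14711 - 3/593 = 8723620/593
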